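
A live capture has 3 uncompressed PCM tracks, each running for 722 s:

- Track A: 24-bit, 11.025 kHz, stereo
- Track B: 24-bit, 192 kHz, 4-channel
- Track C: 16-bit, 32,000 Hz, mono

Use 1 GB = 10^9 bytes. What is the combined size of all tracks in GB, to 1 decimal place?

1.8 GB

Track A: 11,025 × 722 × 3 × 2 = 47,760,300 bytes.
Track B: 192,000 × 722 × 3 × 4 = 1,663,488,000 bytes.
Track C: 32,000 × 722 × 2 × 1 = 46,208,000 bytes.
Total = 1,757,456,300 bytes = 1.8 GB.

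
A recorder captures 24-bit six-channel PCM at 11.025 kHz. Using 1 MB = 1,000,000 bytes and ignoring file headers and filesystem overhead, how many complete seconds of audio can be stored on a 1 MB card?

5 seconds

Uncompressed byte rate = 11,025 × 3 × 6 = 198,450 bytes/s.
Capacity = 1 × 1,000,000 = 1,000,000 bytes.
1,000,000 / 198,450 ≈ 5.04 s → 5 seconds.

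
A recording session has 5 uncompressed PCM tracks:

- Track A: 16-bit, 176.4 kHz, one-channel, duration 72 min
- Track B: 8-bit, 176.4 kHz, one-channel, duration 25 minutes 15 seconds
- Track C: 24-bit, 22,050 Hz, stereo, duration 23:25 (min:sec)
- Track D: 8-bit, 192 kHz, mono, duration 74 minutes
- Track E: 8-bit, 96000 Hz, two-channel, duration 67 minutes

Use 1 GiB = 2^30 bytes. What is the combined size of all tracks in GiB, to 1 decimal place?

3.4 GiB

Track A: 72 min = 4,320 s; 176,400 × 4,320 × 2 × 1 = 1,524,096,000 bytes.
Track B: 25 minutes 15 seconds = 1,515 s; 176,400 × 1,515 × 1 × 1 = 267,246,000 bytes.
Track C: 23:25 (min:sec) = 1,405 s; 22,050 × 1,405 × 3 × 2 = 185,881,500 bytes.
Track D: 74 minutes = 4,440 s; 192,000 × 4,440 × 1 × 1 = 852,480,000 bytes.
Track E: 67 minutes = 4,020 s; 96,000 × 4,020 × 1 × 2 = 771,840,000 bytes.
Total = 3,601,543,500 bytes = 3.4 GiB.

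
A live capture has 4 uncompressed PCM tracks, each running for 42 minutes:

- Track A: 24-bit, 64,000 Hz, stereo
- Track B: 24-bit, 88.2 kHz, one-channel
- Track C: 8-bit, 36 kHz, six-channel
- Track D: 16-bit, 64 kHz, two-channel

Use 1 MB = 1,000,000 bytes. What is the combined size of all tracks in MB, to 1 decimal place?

2823.9 MB

42 minutes = 2,520 s.
Track A: 64,000 × 2,520 × 3 × 2 = 967,680,000 bytes.
Track B: 88,200 × 2,520 × 3 × 1 = 666,792,000 bytes.
Track C: 36,000 × 2,520 × 1 × 6 = 544,320,000 bytes.
Track D: 64,000 × 2,520 × 2 × 2 = 645,120,000 bytes.
Total = 2,823,912,000 bytes = 2823.9 MB.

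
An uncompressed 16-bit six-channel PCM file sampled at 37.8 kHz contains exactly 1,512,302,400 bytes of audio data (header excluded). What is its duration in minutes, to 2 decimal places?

55.57 minutes

Byte rate = 37,800 × 2 × 6 = 453,600 bytes/s.
Duration = 1,512,302,400 / 453,600 = 3,334 s.
3,334 s / 60 = 55.57 minutes.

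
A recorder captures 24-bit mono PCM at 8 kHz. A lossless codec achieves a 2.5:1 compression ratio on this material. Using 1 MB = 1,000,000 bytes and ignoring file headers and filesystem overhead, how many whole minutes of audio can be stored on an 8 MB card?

13 minutes

Uncompressed byte rate = 8,000 × 3 × 1 = 24,000 bytes/s.
After 2.5:1 compression, effective rate ≈ 9600 bytes/s.
Capacity = 8 × 1,000,000 = 8,000,000 bytes.
8,000,000 / effective rate ≈ 833.33 s → 13 minutes.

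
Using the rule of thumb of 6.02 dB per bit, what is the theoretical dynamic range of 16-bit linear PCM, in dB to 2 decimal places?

96.32 dB

16 × 6.02 = 96.32 dB.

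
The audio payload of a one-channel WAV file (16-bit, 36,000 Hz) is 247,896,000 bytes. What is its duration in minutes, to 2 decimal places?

Byte rate = 36,000 × 2 × 1 = 72,000 bytes/s.
Duration = 247,896,000 / 72,000 = 3,443 s.
3,443 s / 60 = 57.38 minutes.

57.38 minutes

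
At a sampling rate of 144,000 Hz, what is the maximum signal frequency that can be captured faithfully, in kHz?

72 kHz

Nyquist frequency = sample rate / 2 = 144,000 / 2 = 72 kHz.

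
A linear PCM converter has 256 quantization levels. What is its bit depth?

8 bits

log2(256) = 8.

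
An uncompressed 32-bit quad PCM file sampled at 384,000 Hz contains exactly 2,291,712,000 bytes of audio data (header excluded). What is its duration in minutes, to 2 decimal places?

Byte rate = 384,000 × 4 × 4 = 6,144,000 bytes/s.
Duration = 2,291,712,000 / 6,144,000 = 373 s.
373 s / 60 = 6.22 minutes.

6.22 minutes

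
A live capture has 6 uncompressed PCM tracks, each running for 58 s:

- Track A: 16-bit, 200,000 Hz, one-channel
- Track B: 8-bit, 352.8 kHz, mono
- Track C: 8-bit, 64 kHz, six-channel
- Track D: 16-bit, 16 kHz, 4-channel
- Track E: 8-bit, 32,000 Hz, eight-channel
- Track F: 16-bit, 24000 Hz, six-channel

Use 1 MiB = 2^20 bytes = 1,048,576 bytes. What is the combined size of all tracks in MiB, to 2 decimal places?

100.05 MiB

Track A: 200,000 × 58 × 2 × 1 = 23,200,000 bytes.
Track B: 352,800 × 58 × 1 × 1 = 20,462,400 bytes.
Track C: 64,000 × 58 × 1 × 6 = 22,272,000 bytes.
Track D: 16,000 × 58 × 2 × 4 = 7,424,000 bytes.
Track E: 32,000 × 58 × 1 × 8 = 14,848,000 bytes.
Track F: 24,000 × 58 × 2 × 6 = 16,704,000 bytes.
Total = 104,910,400 bytes = 100.05 MiB.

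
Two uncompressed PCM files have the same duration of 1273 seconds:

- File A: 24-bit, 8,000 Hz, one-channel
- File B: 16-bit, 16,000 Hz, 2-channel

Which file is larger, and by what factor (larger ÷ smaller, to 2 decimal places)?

File B, by a factor of 2.67

File A: 8,000 × 3 × 1 = 24,000 bytes/s.
File B: 16,000 × 2 × 2 = 64,000 bytes/s.
File B is larger; ratio = 81,472,000 / 30,552,000 = 2.67.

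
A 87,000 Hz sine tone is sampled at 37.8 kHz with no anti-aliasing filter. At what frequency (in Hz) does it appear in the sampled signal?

11,400 Hz

Nyquist = 37,800/2 = 18,900 Hz; 87,000 Hz exceeds it.
Alias = |87,000 − 2×37,800| = |87,000 − 75,600| = 11,400 Hz.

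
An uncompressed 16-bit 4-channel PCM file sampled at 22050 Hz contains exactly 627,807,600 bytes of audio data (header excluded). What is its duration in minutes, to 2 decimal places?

59.32 minutes

Byte rate = 22,050 × 2 × 4 = 176,400 bytes/s.
Duration = 627,807,600 / 176,400 = 3,559 s.
3,559 s / 60 = 59.32 minutes.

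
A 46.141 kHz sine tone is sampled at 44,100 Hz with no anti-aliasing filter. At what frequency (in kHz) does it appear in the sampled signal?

2.041 kHz

Nyquist = 44,100/2 = 22,050 Hz; 46,141 Hz exceeds it.
Alias = |46,141 − 1×44,100| = |46,141 − 44,100| = 2,041 Hz = 2.041 kHz.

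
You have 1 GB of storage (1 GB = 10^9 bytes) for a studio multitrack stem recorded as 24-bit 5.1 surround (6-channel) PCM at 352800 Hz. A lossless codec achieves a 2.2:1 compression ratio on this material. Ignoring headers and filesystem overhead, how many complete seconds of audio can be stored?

346 seconds

Uncompressed byte rate = 352,800 × 3 × 6 = 6,350,400 bytes/s.
After 2.2:1 compression, effective rate ≈ 2886545.45 bytes/s.
Capacity = 1 × 1,000,000,000 = 1,000,000,000 bytes.
1,000,000,000 / effective rate ≈ 346.43 s → 346 seconds.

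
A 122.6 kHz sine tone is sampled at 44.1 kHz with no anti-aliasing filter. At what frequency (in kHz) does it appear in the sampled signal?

Nyquist = 44,100/2 = 22,050 Hz; 122,600 Hz exceeds it.
Alias = |122,600 − 3×44,100| = |122,600 − 132,300| = 9,700 Hz = 9.7 kHz.

9.7 kHz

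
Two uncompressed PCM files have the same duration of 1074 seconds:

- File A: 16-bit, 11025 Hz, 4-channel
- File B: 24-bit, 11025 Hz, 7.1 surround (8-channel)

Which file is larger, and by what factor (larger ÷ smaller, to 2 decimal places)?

File A: 11,025 × 2 × 4 = 88,200 bytes/s.
File B: 11,025 × 3 × 8 = 264,600 bytes/s.
File B is larger; ratio = 284,180,400 / 94,726,800 = 3.00.

File B, by a factor of 3.00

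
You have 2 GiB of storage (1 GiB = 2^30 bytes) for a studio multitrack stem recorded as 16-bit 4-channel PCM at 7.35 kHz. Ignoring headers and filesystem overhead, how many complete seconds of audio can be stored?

Uncompressed byte rate = 7,350 × 2 × 4 = 58,800 bytes/s.
Capacity = 2 × 1,073,741,824 = 2,147,483,648 bytes.
2,147,483,648 / 58,800 ≈ 36521.83 s → 36,521 seconds.

36,521 seconds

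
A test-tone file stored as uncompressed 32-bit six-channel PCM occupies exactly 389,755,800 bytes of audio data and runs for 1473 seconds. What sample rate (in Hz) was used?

11,025 Hz

Bytes = sample_rate × seconds × bytes_per_sample × channels.
sample_rate = 389,755,800 / (1,473 × 4 × 6) = 389,755,800 / 35,352 = 11,025 Hz.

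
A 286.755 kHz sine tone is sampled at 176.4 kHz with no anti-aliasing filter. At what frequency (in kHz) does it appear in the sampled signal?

66.045 kHz

Nyquist = 176,400/2 = 88,200 Hz; 286,755 Hz exceeds it.
Alias = |286,755 − 2×176,400| = |286,755 − 352,800| = 66,045 Hz = 66.045 kHz.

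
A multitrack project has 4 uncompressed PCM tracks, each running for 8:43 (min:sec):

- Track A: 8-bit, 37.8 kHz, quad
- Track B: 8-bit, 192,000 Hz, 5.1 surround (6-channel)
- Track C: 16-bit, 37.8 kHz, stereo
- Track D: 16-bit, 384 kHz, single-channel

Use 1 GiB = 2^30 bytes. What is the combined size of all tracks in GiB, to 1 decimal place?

1.1 GiB

8:43 (min:sec) = 523 s.
Track A: 37,800 × 523 × 1 × 4 = 79,077,600 bytes.
Track B: 192,000 × 523 × 1 × 6 = 602,496,000 bytes.
Track C: 37,800 × 523 × 2 × 2 = 79,077,600 bytes.
Track D: 384,000 × 523 × 2 × 1 = 401,664,000 bytes.
Total = 1,162,315,200 bytes = 1.1 GiB.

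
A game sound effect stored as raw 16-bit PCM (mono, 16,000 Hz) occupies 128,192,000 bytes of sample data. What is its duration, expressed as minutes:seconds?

66:46

Byte rate = 16,000 × 2 × 1 = 32,000 bytes/s.
Duration = 128,192,000 / 32,000 = 4,006 s.
4,006 s = 66:46.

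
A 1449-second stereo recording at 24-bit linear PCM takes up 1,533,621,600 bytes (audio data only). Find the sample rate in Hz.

Bytes = sample_rate × seconds × bytes_per_sample × channels.
sample_rate = 1,533,621,600 / (1,449 × 3 × 2) = 1,533,621,600 / 8,694 = 176,400 Hz.

176,400 Hz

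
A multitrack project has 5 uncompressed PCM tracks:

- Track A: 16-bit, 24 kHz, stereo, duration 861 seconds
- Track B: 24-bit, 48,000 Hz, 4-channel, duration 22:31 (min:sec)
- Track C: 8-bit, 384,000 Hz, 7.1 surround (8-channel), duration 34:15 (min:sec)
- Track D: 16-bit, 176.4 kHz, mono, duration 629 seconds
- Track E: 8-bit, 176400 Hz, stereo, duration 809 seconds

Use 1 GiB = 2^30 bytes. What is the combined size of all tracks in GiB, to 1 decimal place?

7.2 GiB

Track A: 24,000 × 861 × 2 × 2 = 82,656,000 bytes.
Track B: 22:31 (min:sec) = 1,351 s; 48,000 × 1,351 × 3 × 4 = 778,176,000 bytes.
Track C: 34:15 (min:sec) = 2,055 s; 384,000 × 2,055 × 1 × 8 = 6,312,960,000 bytes.
Track D: 176,400 × 629 × 2 × 1 = 221,911,200 bytes.
Track E: 176,400 × 809 × 1 × 2 = 285,415,200 bytes.
Total = 7,681,118,400 bytes = 7.2 GiB.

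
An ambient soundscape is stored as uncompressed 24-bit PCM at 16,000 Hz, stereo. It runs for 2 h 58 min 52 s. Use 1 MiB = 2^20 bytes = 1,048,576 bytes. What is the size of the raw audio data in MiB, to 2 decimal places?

982.54 MiB

Duration = 2 h 58 min 52 s = 10,732 s.
Bytes = 16,000 samples/s × 10,732 s × 3 bytes/sample × 2 ch = 1,030,272,000 bytes.
1,030,272,000 / 1,048,576 = 982.54 MiB.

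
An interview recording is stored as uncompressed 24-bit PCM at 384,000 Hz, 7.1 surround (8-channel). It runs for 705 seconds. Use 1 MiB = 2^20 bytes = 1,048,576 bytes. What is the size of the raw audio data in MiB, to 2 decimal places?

Bytes = 384,000 samples/s × 705 s × 3 bytes/sample × 8 ch = 6,497,280,000 bytes.
6,497,280,000 / 1,048,576 = 6196.29 MiB.

6196.29 MiB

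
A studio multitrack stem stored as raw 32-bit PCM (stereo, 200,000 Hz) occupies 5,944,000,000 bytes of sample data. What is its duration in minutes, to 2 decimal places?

Byte rate = 200,000 × 4 × 2 = 1,600,000 bytes/s.
Duration = 5,944,000,000 / 1,600,000 = 3,715 s.
3,715 s / 60 = 61.92 minutes.

61.92 minutes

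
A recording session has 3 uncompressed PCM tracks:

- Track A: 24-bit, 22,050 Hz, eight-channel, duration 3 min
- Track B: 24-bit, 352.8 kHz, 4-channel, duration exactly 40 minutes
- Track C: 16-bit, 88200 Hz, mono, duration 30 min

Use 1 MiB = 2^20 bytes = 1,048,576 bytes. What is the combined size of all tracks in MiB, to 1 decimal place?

Track A: 3 min = 180 s; 22,050 × 180 × 3 × 8 = 95,256,000 bytes.
Track B: exactly 40 minutes = 2,400 s; 352,800 × 2,400 × 3 × 4 = 10,160,640,000 bytes.
Track C: 30 min = 1,800 s; 88,200 × 1,800 × 2 × 1 = 317,520,000 bytes.
Total = 10,573,416,000 bytes = 10083.6 MiB.

10083.6 MiB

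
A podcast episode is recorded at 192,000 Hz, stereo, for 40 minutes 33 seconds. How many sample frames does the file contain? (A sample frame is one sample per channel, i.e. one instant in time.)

467,136,000 sample frames

40 minutes 33 seconds = 2,433 s.
192,000 samples/s × 2,433 s = 467,136,000 frames.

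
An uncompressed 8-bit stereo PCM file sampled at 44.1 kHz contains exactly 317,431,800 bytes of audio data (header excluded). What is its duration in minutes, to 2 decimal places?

Byte rate = 44,100 × 1 × 2 = 88,200 bytes/s.
Duration = 317,431,800 / 88,200 = 3,599 s.
3,599 s / 60 = 59.98 minutes.

59.98 minutes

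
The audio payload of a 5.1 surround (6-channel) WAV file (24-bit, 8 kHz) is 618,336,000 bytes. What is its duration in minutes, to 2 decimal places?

Byte rate = 8,000 × 3 × 6 = 144,000 bytes/s.
Duration = 618,336,000 / 144,000 = 4,294 s.
4,294 s / 60 = 71.57 minutes.

71.57 minutes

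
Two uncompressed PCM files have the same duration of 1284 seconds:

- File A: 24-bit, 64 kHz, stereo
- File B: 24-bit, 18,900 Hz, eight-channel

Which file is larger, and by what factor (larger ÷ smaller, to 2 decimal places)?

File A: 64,000 × 3 × 2 = 384,000 bytes/s.
File B: 18,900 × 3 × 8 = 453,600 bytes/s.
File B is larger; ratio = 582,422,400 / 493,056,000 = 1.18.

File B, by a factor of 1.18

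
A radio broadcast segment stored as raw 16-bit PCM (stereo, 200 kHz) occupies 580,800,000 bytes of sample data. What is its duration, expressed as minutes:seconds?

12:06

Byte rate = 200,000 × 2 × 2 = 800,000 bytes/s.
Duration = 580,800,000 / 800,000 = 726 s.
726 s = 12:06.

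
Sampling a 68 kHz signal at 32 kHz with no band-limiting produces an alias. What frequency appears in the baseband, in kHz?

Nyquist = 32,000/2 = 16,000 Hz; 68,000 Hz exceeds it.
Alias = |68,000 − 2×32,000| = |68,000 − 64,000| = 4,000 Hz = 4 kHz.

4 kHz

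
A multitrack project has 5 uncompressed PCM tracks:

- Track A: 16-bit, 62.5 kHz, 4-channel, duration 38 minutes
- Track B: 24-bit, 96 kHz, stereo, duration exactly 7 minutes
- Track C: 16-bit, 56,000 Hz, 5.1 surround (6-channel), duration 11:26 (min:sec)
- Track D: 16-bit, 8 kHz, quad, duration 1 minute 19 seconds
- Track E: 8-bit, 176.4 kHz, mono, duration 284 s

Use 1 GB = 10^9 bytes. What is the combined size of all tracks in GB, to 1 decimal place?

1.9 GB

Track A: 38 minutes = 2,280 s; 62,500 × 2,280 × 2 × 4 = 1,140,000,000 bytes.
Track B: exactly 7 minutes = 420 s; 96,000 × 420 × 3 × 2 = 241,920,000 bytes.
Track C: 11:26 (min:sec) = 686 s; 56,000 × 686 × 2 × 6 = 460,992,000 bytes.
Track D: 1 minute 19 seconds = 79 s; 8,000 × 79 × 2 × 4 = 5,056,000 bytes.
Track E: 176,400 × 284 × 1 × 1 = 50,097,600 bytes.
Total = 1,898,065,600 bytes = 1.9 GB.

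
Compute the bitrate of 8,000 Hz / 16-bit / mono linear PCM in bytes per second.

Bit rate = 8,000 × 16 × 1 = 128,000 bits/s.
128,000 / 8 = 16,000 bytes/s.

16,000 bytes/s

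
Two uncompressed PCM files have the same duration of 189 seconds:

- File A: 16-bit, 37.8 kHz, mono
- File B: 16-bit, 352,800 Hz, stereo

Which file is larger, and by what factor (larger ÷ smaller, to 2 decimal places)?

File A: 37,800 × 2 × 1 = 75,600 bytes/s.
File B: 352,800 × 2 × 2 = 1,411,200 bytes/s.
File B is larger; ratio = 266,716,800 / 14,288,400 = 18.67.

File B, by a factor of 18.67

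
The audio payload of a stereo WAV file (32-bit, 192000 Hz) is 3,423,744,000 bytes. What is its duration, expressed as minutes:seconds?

37:09

Byte rate = 192,000 × 4 × 2 = 1,536,000 bytes/s.
Duration = 3,423,744,000 / 1,536,000 = 2,229 s.
2,229 s = 37:09.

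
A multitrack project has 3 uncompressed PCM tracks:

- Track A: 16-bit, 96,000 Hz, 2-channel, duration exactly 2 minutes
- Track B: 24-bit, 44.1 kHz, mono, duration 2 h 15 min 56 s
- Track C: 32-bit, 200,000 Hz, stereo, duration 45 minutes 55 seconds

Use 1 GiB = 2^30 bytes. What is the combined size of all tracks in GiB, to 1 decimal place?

5.2 GiB

Track A: exactly 2 minutes = 120 s; 96,000 × 120 × 2 × 2 = 46,080,000 bytes.
Track B: 2 h 15 min 56 s = 8,156 s; 44,100 × 8,156 × 3 × 1 = 1,079,038,800 bytes.
Track C: 45 minutes 55 seconds = 2,755 s; 200,000 × 2,755 × 4 × 2 = 4,408,000,000 bytes.
Total = 5,533,118,800 bytes = 5.2 GiB.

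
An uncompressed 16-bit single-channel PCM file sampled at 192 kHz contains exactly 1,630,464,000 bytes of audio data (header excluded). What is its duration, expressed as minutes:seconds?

Byte rate = 192,000 × 2 × 1 = 384,000 bytes/s.
Duration = 1,630,464,000 / 384,000 = 4,246 s.
4,246 s = 70:46.

70:46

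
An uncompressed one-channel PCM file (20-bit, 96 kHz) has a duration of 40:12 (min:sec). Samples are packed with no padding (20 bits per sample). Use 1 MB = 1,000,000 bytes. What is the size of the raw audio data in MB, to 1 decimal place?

578.9 MB

Duration = 40:12 (min:sec) = 2,412 s.
Bits = 96,000 × 2,412 × 20 × 1 = 4,631,040,000 bits = 578,880,000 bytes.
578,880,000 / 1,000,000 = 578.9 MB.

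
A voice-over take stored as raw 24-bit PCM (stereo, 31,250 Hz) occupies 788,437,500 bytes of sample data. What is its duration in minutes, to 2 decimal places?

Byte rate = 31,250 × 3 × 2 = 187,500 bytes/s.
Duration = 788,437,500 / 187,500 = 4,205 s.
4,205 s / 60 = 70.08 minutes.

70.08 minutes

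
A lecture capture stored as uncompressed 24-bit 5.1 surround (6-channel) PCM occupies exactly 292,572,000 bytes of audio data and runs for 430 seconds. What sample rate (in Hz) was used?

37,800 Hz

Bytes = sample_rate × seconds × bytes_per_sample × channels.
sample_rate = 292,572,000 / (430 × 3 × 6) = 292,572,000 / 7,740 = 37,800 Hz.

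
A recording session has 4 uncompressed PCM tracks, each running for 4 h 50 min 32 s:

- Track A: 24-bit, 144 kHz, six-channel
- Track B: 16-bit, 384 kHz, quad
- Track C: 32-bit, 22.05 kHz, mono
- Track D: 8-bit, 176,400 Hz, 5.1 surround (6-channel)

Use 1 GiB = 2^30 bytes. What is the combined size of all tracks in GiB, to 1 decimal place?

110.6 GiB

4 h 50 min 32 s = 17,432 s.
Track A: 144,000 × 17,432 × 3 × 6 = 45,183,744,000 bytes.
Track B: 384,000 × 17,432 × 2 × 4 = 53,551,104,000 bytes.
Track C: 22,050 × 17,432 × 4 × 1 = 1,537,502,400 bytes.
Track D: 176,400 × 17,432 × 1 × 6 = 18,450,028,800 bytes.
Total = 118,722,379,200 bytes = 110.6 GiB.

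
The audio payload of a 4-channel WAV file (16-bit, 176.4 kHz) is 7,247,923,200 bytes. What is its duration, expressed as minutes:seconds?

85:36

Byte rate = 176,400 × 2 × 4 = 1,411,200 bytes/s.
Duration = 7,247,923,200 / 1,411,200 = 5,136 s.
5,136 s = 85:36.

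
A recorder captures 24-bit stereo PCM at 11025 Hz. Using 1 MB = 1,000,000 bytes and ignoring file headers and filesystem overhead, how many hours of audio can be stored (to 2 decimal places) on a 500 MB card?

2.10 hours

Uncompressed byte rate = 11,025 × 3 × 2 = 66,150 bytes/s.
Capacity = 500 × 1,000,000 = 500,000,000 bytes.
500,000,000 / 66,150 ≈ 7558.58 s → 2.10 hours.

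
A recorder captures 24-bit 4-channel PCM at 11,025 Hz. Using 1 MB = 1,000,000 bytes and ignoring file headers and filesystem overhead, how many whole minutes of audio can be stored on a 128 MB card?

16 minutes

Uncompressed byte rate = 11,025 × 3 × 4 = 132,300 bytes/s.
Capacity = 128 × 1,000,000 = 128,000,000 bytes.
128,000,000 / 132,300 ≈ 967.5 s → 16 minutes.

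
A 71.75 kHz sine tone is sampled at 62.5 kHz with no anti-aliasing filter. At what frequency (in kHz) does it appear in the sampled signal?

Nyquist = 62,500/2 = 31,250 Hz; 71,750 Hz exceeds it.
Alias = |71,750 − 1×62,500| = |71,750 − 62,500| = 9,250 Hz = 9.25 kHz.

9.25 kHz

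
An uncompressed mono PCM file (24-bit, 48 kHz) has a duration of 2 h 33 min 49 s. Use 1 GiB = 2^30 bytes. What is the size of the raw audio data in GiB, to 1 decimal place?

1.2 GiB

Duration = 2 h 33 min 49 s = 9,229 s.
Bytes = 48,000 samples/s × 9,229 s × 3 bytes/sample × 1 ch = 1,328,976,000 bytes.
1,328,976,000 / 1,073,741,824 = 1.2 GiB.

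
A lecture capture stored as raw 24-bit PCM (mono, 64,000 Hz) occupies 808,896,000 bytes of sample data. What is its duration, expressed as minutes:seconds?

Byte rate = 64,000 × 3 × 1 = 192,000 bytes/s.
Duration = 808,896,000 / 192,000 = 4,213 s.
4,213 s = 70:13.

70:13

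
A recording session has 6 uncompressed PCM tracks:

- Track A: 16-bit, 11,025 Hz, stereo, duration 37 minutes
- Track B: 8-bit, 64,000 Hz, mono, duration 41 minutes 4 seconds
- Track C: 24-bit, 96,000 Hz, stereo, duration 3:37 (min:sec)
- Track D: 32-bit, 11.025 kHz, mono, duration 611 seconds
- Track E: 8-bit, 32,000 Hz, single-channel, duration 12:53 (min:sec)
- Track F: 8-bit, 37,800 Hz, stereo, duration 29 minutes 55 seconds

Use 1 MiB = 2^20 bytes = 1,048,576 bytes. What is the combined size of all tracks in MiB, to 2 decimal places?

Track A: 37 minutes = 2,220 s; 11,025 × 2,220 × 2 × 2 = 97,902,000 bytes.
Track B: 41 minutes 4 seconds = 2,464 s; 64,000 × 2,464 × 1 × 1 = 157,696,000 bytes.
Track C: 3:37 (min:sec) = 217 s; 96,000 × 217 × 3 × 2 = 124,992,000 bytes.
Track D: 11,025 × 611 × 4 × 1 = 26,945,100 bytes.
Track E: 12:53 (min:sec) = 773 s; 32,000 × 773 × 1 × 1 = 24,736,000 bytes.
Track F: 29 minutes 55 seconds = 1,795 s; 37,800 × 1,795 × 1 × 2 = 135,702,000 bytes.
Total = 567,973,100 bytes = 541.66 MiB.

541.66 MiB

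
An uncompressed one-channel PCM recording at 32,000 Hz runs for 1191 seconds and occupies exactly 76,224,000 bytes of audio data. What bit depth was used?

16 bits

Bytes per sample = 76,224,000 / (32,000 × 1,191 × 1) = 76,224,000 / 38,112,000 = 2.
Bit depth = 2 × 8 = 16 bits.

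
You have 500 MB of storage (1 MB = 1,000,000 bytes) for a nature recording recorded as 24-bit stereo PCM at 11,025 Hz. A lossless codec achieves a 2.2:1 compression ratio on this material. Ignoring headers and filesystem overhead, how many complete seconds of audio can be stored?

16,628 seconds

Uncompressed byte rate = 11,025 × 3 × 2 = 66,150 bytes/s.
After 2.2:1 compression, effective rate ≈ 30068.18 bytes/s.
Capacity = 500 × 1,000,000 = 500,000,000 bytes.
500,000,000 / effective rate ≈ 16628.87 s → 16,628 seconds.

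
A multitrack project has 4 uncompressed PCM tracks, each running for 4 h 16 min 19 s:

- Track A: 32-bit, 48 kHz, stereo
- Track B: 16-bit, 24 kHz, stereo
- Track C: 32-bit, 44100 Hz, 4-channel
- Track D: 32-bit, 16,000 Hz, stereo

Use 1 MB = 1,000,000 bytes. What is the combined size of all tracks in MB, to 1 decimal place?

20201.9 MB

4 h 16 min 19 s = 15,379 s.
Track A: 48,000 × 15,379 × 4 × 2 = 5,905,536,000 bytes.
Track B: 24,000 × 15,379 × 2 × 2 = 1,476,384,000 bytes.
Track C: 44,100 × 15,379 × 4 × 4 = 10,851,422,400 bytes.
Track D: 16,000 × 15,379 × 4 × 2 = 1,968,512,000 bytes.
Total = 20,201,854,400 bytes = 20201.9 MB.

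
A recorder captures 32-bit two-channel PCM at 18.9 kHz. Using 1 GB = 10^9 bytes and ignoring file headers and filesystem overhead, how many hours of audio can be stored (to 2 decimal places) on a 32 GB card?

58.79 hours

Uncompressed byte rate = 18,900 × 4 × 2 = 151,200 bytes/s.
Capacity = 32 × 1,000,000,000 = 32,000,000,000 bytes.
32,000,000,000 / 151,200 ≈ 211640.21 s → 58.79 hours.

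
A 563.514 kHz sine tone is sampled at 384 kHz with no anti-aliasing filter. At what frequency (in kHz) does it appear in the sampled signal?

Nyquist = 384,000/2 = 192,000 Hz; 563,514 Hz exceeds it.
Alias = |563,514 − 1×384,000| = |563,514 − 384,000| = 179,514 Hz = 179.514 kHz.

179.514 kHz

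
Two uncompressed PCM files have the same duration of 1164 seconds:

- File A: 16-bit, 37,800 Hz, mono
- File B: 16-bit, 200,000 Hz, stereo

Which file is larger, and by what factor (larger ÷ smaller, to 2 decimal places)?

File A: 37,800 × 2 × 1 = 75,600 bytes/s.
File B: 200,000 × 2 × 2 = 800,000 bytes/s.
File B is larger; ratio = 931,200,000 / 87,998,400 = 10.58.

File B, by a factor of 10.58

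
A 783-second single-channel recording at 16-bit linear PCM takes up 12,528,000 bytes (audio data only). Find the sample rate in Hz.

Bytes = sample_rate × seconds × bytes_per_sample × channels.
sample_rate = 12,528,000 / (783 × 2 × 1) = 12,528,000 / 1,566 = 8,000 Hz.

8,000 Hz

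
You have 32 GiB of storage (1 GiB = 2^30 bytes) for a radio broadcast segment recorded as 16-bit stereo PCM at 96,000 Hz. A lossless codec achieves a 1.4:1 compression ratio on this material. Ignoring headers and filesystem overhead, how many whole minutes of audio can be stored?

2,087 minutes

Uncompressed byte rate = 96,000 × 2 × 2 = 384,000 bytes/s.
After 1.4:1 compression, effective rate ≈ 274285.71 bytes/s.
Capacity = 32 × 1,073,741,824 = 34,359,738,368 bytes.
34,359,738,368 / effective rate ≈ 125269.88 s → 2,087 minutes.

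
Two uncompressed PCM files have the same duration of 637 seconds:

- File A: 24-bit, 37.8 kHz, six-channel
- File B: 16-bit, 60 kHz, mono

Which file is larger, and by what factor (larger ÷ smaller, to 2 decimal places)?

File A, by a factor of 5.67

File A: 37,800 × 3 × 6 = 680,400 bytes/s.
File B: 60,000 × 2 × 1 = 120,000 bytes/s.
File A is larger; ratio = 433,414,800 / 76,440,000 = 5.67.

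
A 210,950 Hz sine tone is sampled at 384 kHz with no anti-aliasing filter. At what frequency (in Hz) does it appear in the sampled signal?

173,050 Hz

Nyquist = 384,000/2 = 192,000 Hz; 210,950 Hz exceeds it.
Alias = |210,950 − 1×384,000| = |210,950 − 384,000| = 173,050 Hz.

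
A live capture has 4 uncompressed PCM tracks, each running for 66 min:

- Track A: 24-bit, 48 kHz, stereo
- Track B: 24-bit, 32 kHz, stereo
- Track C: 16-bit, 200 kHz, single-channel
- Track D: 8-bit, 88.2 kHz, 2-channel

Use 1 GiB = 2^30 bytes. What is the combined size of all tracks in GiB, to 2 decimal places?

3.90 GiB

66 min = 3,960 s.
Track A: 48,000 × 3,960 × 3 × 2 = 1,140,480,000 bytes.
Track B: 32,000 × 3,960 × 3 × 2 = 760,320,000 bytes.
Track C: 200,000 × 3,960 × 2 × 1 = 1,584,000,000 bytes.
Track D: 88,200 × 3,960 × 1 × 2 = 698,544,000 bytes.
Total = 4,183,344,000 bytes = 3.90 GiB.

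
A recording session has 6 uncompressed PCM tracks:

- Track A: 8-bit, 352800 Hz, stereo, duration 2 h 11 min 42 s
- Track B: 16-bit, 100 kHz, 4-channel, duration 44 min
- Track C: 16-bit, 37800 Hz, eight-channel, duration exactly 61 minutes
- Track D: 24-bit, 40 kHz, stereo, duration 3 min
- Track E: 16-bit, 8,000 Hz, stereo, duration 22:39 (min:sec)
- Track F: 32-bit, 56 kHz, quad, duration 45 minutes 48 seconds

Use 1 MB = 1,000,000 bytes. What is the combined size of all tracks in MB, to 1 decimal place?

12450.1 MB

Track A: 2 h 11 min 42 s = 7,902 s; 352,800 × 7,902 × 1 × 2 = 5,575,651,200 bytes.
Track B: 44 min = 2,640 s; 100,000 × 2,640 × 2 × 4 = 2,112,000,000 bytes.
Track C: exactly 61 minutes = 3,660 s; 37,800 × 3,660 × 2 × 8 = 2,213,568,000 bytes.
Track D: 3 min = 180 s; 40,000 × 180 × 3 × 2 = 43,200,000 bytes.
Track E: 22:39 (min:sec) = 1,359 s; 8,000 × 1,359 × 2 × 2 = 43,488,000 bytes.
Track F: 45 minutes 48 seconds = 2,748 s; 56,000 × 2,748 × 4 × 4 = 2,462,208,000 bytes.
Total = 12,450,115,200 bytes = 12450.1 MB.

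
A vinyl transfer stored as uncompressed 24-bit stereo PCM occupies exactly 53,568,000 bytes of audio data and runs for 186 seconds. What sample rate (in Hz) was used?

48,000 Hz

Bytes = sample_rate × seconds × bytes_per_sample × channels.
sample_rate = 53,568,000 / (186 × 3 × 2) = 53,568,000 / 1,116 = 48,000 Hz.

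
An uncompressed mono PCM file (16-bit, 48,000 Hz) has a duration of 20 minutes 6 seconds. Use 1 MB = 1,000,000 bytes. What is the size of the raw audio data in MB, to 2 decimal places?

115.78 MB

Duration = 20 minutes 6 seconds = 1,206 s.
Bytes = 48,000 samples/s × 1,206 s × 2 bytes/sample × 1 ch = 115,776,000 bytes.
115,776,000 / 1,000,000 = 115.78 MB.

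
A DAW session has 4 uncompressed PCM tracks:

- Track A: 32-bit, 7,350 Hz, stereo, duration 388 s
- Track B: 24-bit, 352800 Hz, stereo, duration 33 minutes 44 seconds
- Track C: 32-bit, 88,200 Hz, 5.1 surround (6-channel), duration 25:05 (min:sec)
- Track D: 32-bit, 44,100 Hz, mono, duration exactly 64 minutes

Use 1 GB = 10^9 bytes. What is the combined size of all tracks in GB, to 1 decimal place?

8.2 GB

Track A: 7,350 × 388 × 4 × 2 = 22,814,400 bytes.
Track B: 33 minutes 44 seconds = 2,024 s; 352,800 × 2,024 × 3 × 2 = 4,284,403,200 bytes.
Track C: 25:05 (min:sec) = 1,505 s; 88,200 × 1,505 × 4 × 6 = 3,185,784,000 bytes.
Track D: exactly 64 minutes = 3,840 s; 44,100 × 3,840 × 4 × 1 = 677,376,000 bytes.
Total = 8,170,377,600 bytes = 8.2 GB.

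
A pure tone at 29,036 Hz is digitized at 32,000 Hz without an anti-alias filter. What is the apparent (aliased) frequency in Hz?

Nyquist = 32,000/2 = 16,000 Hz; 29,036 Hz exceeds it.
Alias = |29,036 − 1×32,000| = |29,036 − 32,000| = 2,964 Hz.

2,964 Hz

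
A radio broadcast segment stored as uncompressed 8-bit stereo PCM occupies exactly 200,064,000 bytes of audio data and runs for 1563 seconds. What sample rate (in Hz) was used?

64,000 Hz

Bytes = sample_rate × seconds × bytes_per_sample × channels.
sample_rate = 200,064,000 / (1,563 × 1 × 2) = 200,064,000 / 3,126 = 64,000 Hz.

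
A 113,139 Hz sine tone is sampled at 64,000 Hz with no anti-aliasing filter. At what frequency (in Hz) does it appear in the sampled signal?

Nyquist = 64,000/2 = 32,000 Hz; 113,139 Hz exceeds it.
Alias = |113,139 − 2×64,000| = |113,139 − 128,000| = 14,861 Hz.

14,861 Hz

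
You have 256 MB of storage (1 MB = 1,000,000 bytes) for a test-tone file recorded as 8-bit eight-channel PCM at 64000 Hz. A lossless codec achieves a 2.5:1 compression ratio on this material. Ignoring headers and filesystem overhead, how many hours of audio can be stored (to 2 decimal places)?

Uncompressed byte rate = 64,000 × 1 × 8 = 512,000 bytes/s.
After 2.5:1 compression, effective rate ≈ 204800 bytes/s.
Capacity = 256 × 1,000,000 = 256,000,000 bytes.
256,000,000 / effective rate ≈ 1250 s → 0.35 hours.

0.35 hours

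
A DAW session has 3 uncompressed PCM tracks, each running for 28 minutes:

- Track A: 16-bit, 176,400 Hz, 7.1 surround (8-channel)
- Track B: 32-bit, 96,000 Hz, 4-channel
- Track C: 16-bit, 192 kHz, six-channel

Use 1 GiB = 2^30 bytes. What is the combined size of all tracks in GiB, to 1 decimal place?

28 minutes = 1,680 s.
Track A: 176,400 × 1,680 × 2 × 8 = 4,741,632,000 bytes.
Track B: 96,000 × 1,680 × 4 × 4 = 2,580,480,000 bytes.
Track C: 192,000 × 1,680 × 2 × 6 = 3,870,720,000 bytes.
Total = 11,192,832,000 bytes = 10.4 GiB.

10.4 GiB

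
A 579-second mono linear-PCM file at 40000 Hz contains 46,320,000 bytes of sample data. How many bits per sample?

Bytes per sample = 46,320,000 / (40,000 × 579 × 1) = 46,320,000 / 23,160,000 = 2.
Bit depth = 2 × 8 = 16 bits.

16 bits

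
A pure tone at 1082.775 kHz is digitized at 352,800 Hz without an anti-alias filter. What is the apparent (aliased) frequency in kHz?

24.375 kHz

Nyquist = 352,800/2 = 176,400 Hz; 1,082,775 Hz exceeds it.
Alias = |1,082,775 − 3×352,800| = |1,082,775 − 1,058,400| = 24,375 Hz = 24.375 kHz.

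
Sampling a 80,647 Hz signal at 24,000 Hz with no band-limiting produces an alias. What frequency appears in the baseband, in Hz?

Nyquist = 24,000/2 = 12,000 Hz; 80,647 Hz exceeds it.
Alias = |80,647 − 3×24,000| = |80,647 − 72,000| = 8,647 Hz.

8,647 Hz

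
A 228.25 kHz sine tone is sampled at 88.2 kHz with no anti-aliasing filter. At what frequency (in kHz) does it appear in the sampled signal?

Nyquist = 88,200/2 = 44,100 Hz; 228,250 Hz exceeds it.
Alias = |228,250 − 3×88,200| = |228,250 − 264,600| = 36,350 Hz = 36.35 kHz.

36.35 kHz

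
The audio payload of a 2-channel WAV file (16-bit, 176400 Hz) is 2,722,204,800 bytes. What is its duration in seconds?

Byte rate = 176,400 × 2 × 2 = 705,600 bytes/s.
Duration = 2,722,204,800 / 705,600 = 3,858 s.

3,858 seconds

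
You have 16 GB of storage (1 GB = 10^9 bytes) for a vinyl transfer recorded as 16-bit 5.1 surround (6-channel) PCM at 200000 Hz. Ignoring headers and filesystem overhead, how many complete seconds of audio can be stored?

Uncompressed byte rate = 200,000 × 2 × 6 = 2,400,000 bytes/s.
Capacity = 16 × 1,000,000,000 = 16,000,000,000 bytes.
16,000,000,000 / 2,400,000 ≈ 6666.67 s → 6,666 seconds.

6,666 seconds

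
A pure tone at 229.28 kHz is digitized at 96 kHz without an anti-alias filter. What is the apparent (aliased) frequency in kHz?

37.28 kHz

Nyquist = 96,000/2 = 48,000 Hz; 229,280 Hz exceeds it.
Alias = |229,280 − 2×96,000| = |229,280 − 192,000| = 37,280 Hz = 37.28 kHz.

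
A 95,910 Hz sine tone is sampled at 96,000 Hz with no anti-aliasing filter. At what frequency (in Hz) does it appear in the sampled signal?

Nyquist = 96,000/2 = 48,000 Hz; 95,910 Hz exceeds it.
Alias = |95,910 − 1×96,000| = |95,910 − 96,000| = 90 Hz.

90 Hz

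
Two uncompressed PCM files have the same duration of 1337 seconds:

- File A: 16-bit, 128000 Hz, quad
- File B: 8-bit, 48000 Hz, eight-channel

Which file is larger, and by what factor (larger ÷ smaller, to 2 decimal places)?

File A, by a factor of 2.67

File A: 128,000 × 2 × 4 = 1,024,000 bytes/s.
File B: 48,000 × 1 × 8 = 384,000 bytes/s.
File A is larger; ratio = 1,369,088,000 / 513,408,000 = 2.67.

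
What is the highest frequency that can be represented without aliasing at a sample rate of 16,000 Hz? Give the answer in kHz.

Nyquist frequency = sample rate / 2 = 16,000 / 2 = 8 kHz.

8 kHz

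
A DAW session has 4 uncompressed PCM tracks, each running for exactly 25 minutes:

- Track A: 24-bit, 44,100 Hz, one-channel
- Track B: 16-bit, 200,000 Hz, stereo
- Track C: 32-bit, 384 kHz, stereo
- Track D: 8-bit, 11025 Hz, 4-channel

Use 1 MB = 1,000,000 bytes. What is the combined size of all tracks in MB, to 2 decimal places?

exactly 25 minutes = 1,500 s.
Track A: 44,100 × 1,500 × 3 × 1 = 198,450,000 bytes.
Track B: 200,000 × 1,500 × 2 × 2 = 1,200,000,000 bytes.
Track C: 384,000 × 1,500 × 4 × 2 = 4,608,000,000 bytes.
Track D: 11,025 × 1,500 × 1 × 4 = 66,150,000 bytes.
Total = 6,072,600,000 bytes = 6072.60 MB.

6072.60 MB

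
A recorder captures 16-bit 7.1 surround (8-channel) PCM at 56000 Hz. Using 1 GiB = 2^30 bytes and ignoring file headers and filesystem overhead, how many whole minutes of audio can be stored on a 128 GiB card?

2,556 minutes

Uncompressed byte rate = 56,000 × 2 × 8 = 896,000 bytes/s.
Capacity = 128 × 1,073,741,824 = 137,438,953,472 bytes.
137,438,953,472 / 896,000 ≈ 153391.69 s → 2,556 minutes.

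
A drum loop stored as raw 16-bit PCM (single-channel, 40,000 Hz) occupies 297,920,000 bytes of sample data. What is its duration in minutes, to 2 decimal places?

Byte rate = 40,000 × 2 × 1 = 80,000 bytes/s.
Duration = 297,920,000 / 80,000 = 3,724 s.
3,724 s / 60 = 62.07 minutes.

62.07 minutes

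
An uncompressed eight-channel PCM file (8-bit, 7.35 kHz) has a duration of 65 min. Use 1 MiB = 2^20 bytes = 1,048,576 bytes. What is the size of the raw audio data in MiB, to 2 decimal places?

Duration = 65 min = 3,900 s.
Bytes = 7,350 samples/s × 3,900 s × 1 bytes/sample × 8 ch = 229,320,000 bytes.
229,320,000 / 1,048,576 = 218.70 MiB.

218.70 MiB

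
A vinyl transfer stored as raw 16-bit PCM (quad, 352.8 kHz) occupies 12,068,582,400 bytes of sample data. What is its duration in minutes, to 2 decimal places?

71.27 minutes

Byte rate = 352,800 × 2 × 4 = 2,822,400 bytes/s.
Duration = 12,068,582,400 / 2,822,400 = 4,276 s.
4,276 s / 60 = 71.27 minutes.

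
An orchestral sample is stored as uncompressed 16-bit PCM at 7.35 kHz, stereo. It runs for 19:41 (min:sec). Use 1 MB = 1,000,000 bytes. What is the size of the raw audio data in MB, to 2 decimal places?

Duration = 19:41 (min:sec) = 1,181 s.
Bytes = 7,350 samples/s × 1,181 s × 2 bytes/sample × 2 ch = 34,721,400 bytes.
34,721,400 / 1,000,000 = 34.72 MB.

34.72 MB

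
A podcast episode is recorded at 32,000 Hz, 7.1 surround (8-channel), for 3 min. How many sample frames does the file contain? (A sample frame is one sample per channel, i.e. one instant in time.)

5,760,000 sample frames

3 min = 180 s.
32,000 samples/s × 180 s = 5,760,000 frames.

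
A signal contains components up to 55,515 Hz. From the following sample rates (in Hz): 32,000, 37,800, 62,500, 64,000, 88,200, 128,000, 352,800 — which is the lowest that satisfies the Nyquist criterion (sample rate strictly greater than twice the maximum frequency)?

Need sample rate > 2 × 55,515 = 111,030 Hz.
Lowest listed rate above 111,030 Hz is 128,000 Hz.

128,000 Hz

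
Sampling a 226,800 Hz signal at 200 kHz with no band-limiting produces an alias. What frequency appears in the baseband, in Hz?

Nyquist = 200,000/2 = 100,000 Hz; 226,800 Hz exceeds it.
Alias = |226,800 − 1×200,000| = |226,800 − 200,000| = 26,800 Hz.

26,800 Hz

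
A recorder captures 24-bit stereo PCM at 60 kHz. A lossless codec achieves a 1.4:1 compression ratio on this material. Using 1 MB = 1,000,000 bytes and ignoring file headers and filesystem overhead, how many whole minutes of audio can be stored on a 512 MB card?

Uncompressed byte rate = 60,000 × 3 × 2 = 360,000 bytes/s.
After 1.4:1 compression, effective rate ≈ 257142.86 bytes/s.
Capacity = 512 × 1,000,000 = 512,000,000 bytes.
512,000,000 / effective rate ≈ 1991.11 s → 33 minutes.

33 minutes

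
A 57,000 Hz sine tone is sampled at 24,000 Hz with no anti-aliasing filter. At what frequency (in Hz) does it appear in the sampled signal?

9,000 Hz

Nyquist = 24,000/2 = 12,000 Hz; 57,000 Hz exceeds it.
Alias = |57,000 − 2×24,000| = |57,000 − 48,000| = 9,000 Hz.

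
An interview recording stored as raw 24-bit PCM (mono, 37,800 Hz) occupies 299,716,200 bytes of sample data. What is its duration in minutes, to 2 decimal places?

44.05 minutes

Byte rate = 37,800 × 3 × 1 = 113,400 bytes/s.
Duration = 299,716,200 / 113,400 = 2,643 s.
2,643 s / 60 = 44.05 minutes.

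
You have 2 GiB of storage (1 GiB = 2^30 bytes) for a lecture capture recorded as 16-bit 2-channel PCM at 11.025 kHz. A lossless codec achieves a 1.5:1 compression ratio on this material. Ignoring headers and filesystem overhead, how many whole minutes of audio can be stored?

1,217 minutes

Uncompressed byte rate = 11,025 × 2 × 2 = 44,100 bytes/s.
After 1.5:1 compression, effective rate ≈ 29400 bytes/s.
Capacity = 2 × 1,073,741,824 = 2,147,483,648 bytes.
2,147,483,648 / effective rate ≈ 73043.66 s → 1,217 minutes.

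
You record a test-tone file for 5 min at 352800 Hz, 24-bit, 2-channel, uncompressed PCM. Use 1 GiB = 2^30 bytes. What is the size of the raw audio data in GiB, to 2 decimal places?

Duration = 5 min = 300 s.
Bytes = 352,800 samples/s × 300 s × 3 bytes/sample × 2 ch = 635,040,000 bytes.
635,040,000 / 1,073,741,824 = 0.59 GiB.

0.59 GiB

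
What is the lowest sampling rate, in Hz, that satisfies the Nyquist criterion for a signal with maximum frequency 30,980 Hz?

Minimum sample rate = 2 × 30,980 Hz = 61,960 Hz.

61,960 Hz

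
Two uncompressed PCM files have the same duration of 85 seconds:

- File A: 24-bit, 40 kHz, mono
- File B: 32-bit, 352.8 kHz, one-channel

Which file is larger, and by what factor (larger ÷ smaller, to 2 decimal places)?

File B, by a factor of 11.76

File A: 40,000 × 3 × 1 = 120,000 bytes/s.
File B: 352,800 × 4 × 1 = 1,411,200 bytes/s.
File B is larger; ratio = 119,952,000 / 10,200,000 = 11.76.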